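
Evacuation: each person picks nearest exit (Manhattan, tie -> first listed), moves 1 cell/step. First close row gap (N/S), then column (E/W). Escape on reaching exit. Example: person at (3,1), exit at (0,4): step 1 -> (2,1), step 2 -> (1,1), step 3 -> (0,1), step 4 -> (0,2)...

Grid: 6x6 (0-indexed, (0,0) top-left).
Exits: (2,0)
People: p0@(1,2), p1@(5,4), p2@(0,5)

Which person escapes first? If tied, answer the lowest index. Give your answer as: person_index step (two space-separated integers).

Answer: 0 3

Derivation:
Step 1: p0:(1,2)->(2,2) | p1:(5,4)->(4,4) | p2:(0,5)->(1,5)
Step 2: p0:(2,2)->(2,1) | p1:(4,4)->(3,4) | p2:(1,5)->(2,5)
Step 3: p0:(2,1)->(2,0)->EXIT | p1:(3,4)->(2,4) | p2:(2,5)->(2,4)
Step 4: p0:escaped | p1:(2,4)->(2,3) | p2:(2,4)->(2,3)
Step 5: p0:escaped | p1:(2,3)->(2,2) | p2:(2,3)->(2,2)
Step 6: p0:escaped | p1:(2,2)->(2,1) | p2:(2,2)->(2,1)
Step 7: p0:escaped | p1:(2,1)->(2,0)->EXIT | p2:(2,1)->(2,0)->EXIT
Exit steps: [3, 7, 7]
First to escape: p0 at step 3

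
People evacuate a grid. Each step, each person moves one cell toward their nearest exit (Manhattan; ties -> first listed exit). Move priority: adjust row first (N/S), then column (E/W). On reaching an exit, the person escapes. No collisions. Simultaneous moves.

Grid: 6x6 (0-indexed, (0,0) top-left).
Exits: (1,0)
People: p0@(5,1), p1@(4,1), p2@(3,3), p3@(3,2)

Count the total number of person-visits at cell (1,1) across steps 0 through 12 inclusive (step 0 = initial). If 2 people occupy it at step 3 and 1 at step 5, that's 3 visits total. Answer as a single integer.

Step 0: p0@(5,1) p1@(4,1) p2@(3,3) p3@(3,2) -> at (1,1): 0 [-], cum=0
Step 1: p0@(4,1) p1@(3,1) p2@(2,3) p3@(2,2) -> at (1,1): 0 [-], cum=0
Step 2: p0@(3,1) p1@(2,1) p2@(1,3) p3@(1,2) -> at (1,1): 0 [-], cum=0
Step 3: p0@(2,1) p1@(1,1) p2@(1,2) p3@(1,1) -> at (1,1): 2 [p1,p3], cum=2
Step 4: p0@(1,1) p1@ESC p2@(1,1) p3@ESC -> at (1,1): 2 [p0,p2], cum=4
Step 5: p0@ESC p1@ESC p2@ESC p3@ESC -> at (1,1): 0 [-], cum=4
Total visits = 4

Answer: 4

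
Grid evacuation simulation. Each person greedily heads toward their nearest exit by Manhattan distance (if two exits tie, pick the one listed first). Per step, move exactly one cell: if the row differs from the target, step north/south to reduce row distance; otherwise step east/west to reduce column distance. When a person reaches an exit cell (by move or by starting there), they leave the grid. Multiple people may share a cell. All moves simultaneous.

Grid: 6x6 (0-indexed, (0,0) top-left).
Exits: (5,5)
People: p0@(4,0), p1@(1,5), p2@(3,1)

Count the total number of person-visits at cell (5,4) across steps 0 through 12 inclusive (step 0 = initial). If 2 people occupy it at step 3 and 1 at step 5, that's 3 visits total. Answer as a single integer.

Step 0: p0@(4,0) p1@(1,5) p2@(3,1) -> at (5,4): 0 [-], cum=0
Step 1: p0@(5,0) p1@(2,5) p2@(4,1) -> at (5,4): 0 [-], cum=0
Step 2: p0@(5,1) p1@(3,5) p2@(5,1) -> at (5,4): 0 [-], cum=0
Step 3: p0@(5,2) p1@(4,5) p2@(5,2) -> at (5,4): 0 [-], cum=0
Step 4: p0@(5,3) p1@ESC p2@(5,3) -> at (5,4): 0 [-], cum=0
Step 5: p0@(5,4) p1@ESC p2@(5,4) -> at (5,4): 2 [p0,p2], cum=2
Step 6: p0@ESC p1@ESC p2@ESC -> at (5,4): 0 [-], cum=2
Total visits = 2

Answer: 2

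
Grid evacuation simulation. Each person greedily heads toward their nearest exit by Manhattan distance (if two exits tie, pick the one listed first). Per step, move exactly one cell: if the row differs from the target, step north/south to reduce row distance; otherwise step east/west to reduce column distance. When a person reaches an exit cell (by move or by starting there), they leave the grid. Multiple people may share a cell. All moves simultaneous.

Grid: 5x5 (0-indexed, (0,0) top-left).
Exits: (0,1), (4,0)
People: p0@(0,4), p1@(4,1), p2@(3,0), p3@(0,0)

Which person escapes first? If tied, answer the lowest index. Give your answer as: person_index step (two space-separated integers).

Step 1: p0:(0,4)->(0,3) | p1:(4,1)->(4,0)->EXIT | p2:(3,0)->(4,0)->EXIT | p3:(0,0)->(0,1)->EXIT
Step 2: p0:(0,3)->(0,2) | p1:escaped | p2:escaped | p3:escaped
Step 3: p0:(0,2)->(0,1)->EXIT | p1:escaped | p2:escaped | p3:escaped
Exit steps: [3, 1, 1, 1]
First to escape: p1 at step 1

Answer: 1 1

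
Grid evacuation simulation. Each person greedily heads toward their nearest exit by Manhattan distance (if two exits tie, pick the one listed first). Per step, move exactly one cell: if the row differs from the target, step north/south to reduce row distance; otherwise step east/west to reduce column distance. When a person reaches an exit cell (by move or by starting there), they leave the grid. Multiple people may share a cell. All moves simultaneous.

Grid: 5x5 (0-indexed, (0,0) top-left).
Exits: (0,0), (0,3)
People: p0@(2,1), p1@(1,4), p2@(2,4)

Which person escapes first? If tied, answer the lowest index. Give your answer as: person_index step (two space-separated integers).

Step 1: p0:(2,1)->(1,1) | p1:(1,4)->(0,4) | p2:(2,4)->(1,4)
Step 2: p0:(1,1)->(0,1) | p1:(0,4)->(0,3)->EXIT | p2:(1,4)->(0,4)
Step 3: p0:(0,1)->(0,0)->EXIT | p1:escaped | p2:(0,4)->(0,3)->EXIT
Exit steps: [3, 2, 3]
First to escape: p1 at step 2

Answer: 1 2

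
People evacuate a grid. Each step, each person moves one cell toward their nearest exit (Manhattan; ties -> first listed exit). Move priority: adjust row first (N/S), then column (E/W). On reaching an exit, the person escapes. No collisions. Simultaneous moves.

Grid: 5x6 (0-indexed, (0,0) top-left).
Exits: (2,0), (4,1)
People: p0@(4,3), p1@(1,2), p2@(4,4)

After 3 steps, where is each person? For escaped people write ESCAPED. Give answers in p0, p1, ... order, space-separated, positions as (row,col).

Step 1: p0:(4,3)->(4,2) | p1:(1,2)->(2,2) | p2:(4,4)->(4,3)
Step 2: p0:(4,2)->(4,1)->EXIT | p1:(2,2)->(2,1) | p2:(4,3)->(4,2)
Step 3: p0:escaped | p1:(2,1)->(2,0)->EXIT | p2:(4,2)->(4,1)->EXIT

ESCAPED ESCAPED ESCAPED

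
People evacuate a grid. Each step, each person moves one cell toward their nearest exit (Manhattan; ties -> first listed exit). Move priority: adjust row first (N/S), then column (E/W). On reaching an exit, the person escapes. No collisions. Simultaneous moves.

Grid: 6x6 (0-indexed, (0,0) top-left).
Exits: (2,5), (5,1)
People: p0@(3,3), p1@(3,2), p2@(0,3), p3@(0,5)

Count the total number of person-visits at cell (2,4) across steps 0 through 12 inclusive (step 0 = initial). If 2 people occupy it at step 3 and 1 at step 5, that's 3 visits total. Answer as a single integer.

Answer: 2

Derivation:
Step 0: p0@(3,3) p1@(3,2) p2@(0,3) p3@(0,5) -> at (2,4): 0 [-], cum=0
Step 1: p0@(2,3) p1@(4,2) p2@(1,3) p3@(1,5) -> at (2,4): 0 [-], cum=0
Step 2: p0@(2,4) p1@(5,2) p2@(2,3) p3@ESC -> at (2,4): 1 [p0], cum=1
Step 3: p0@ESC p1@ESC p2@(2,4) p3@ESC -> at (2,4): 1 [p2], cum=2
Step 4: p0@ESC p1@ESC p2@ESC p3@ESC -> at (2,4): 0 [-], cum=2
Total visits = 2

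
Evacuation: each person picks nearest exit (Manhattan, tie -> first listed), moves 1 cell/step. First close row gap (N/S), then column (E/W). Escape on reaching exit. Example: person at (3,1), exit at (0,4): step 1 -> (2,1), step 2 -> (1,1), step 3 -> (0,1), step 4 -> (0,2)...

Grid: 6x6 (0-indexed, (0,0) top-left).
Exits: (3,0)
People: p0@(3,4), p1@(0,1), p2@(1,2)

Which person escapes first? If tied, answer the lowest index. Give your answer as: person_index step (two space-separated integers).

Answer: 0 4

Derivation:
Step 1: p0:(3,4)->(3,3) | p1:(0,1)->(1,1) | p2:(1,2)->(2,2)
Step 2: p0:(3,3)->(3,2) | p1:(1,1)->(2,1) | p2:(2,2)->(3,2)
Step 3: p0:(3,2)->(3,1) | p1:(2,1)->(3,1) | p2:(3,2)->(3,1)
Step 4: p0:(3,1)->(3,0)->EXIT | p1:(3,1)->(3,0)->EXIT | p2:(3,1)->(3,0)->EXIT
Exit steps: [4, 4, 4]
First to escape: p0 at step 4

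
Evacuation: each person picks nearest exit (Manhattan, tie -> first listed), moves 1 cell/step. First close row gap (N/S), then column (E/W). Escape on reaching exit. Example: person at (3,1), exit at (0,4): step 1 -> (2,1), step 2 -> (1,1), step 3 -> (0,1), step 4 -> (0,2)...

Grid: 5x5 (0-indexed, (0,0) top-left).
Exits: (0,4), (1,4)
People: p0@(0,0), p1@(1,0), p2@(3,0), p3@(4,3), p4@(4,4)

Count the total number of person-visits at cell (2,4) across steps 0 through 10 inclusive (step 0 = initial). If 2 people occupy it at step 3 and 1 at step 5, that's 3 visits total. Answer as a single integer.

Step 0: p0@(0,0) p1@(1,0) p2@(3,0) p3@(4,3) p4@(4,4) -> at (2,4): 0 [-], cum=0
Step 1: p0@(0,1) p1@(1,1) p2@(2,0) p3@(3,3) p4@(3,4) -> at (2,4): 0 [-], cum=0
Step 2: p0@(0,2) p1@(1,2) p2@(1,0) p3@(2,3) p4@(2,4) -> at (2,4): 1 [p4], cum=1
Step 3: p0@(0,3) p1@(1,3) p2@(1,1) p3@(1,3) p4@ESC -> at (2,4): 0 [-], cum=1
Step 4: p0@ESC p1@ESC p2@(1,2) p3@ESC p4@ESC -> at (2,4): 0 [-], cum=1
Step 5: p0@ESC p1@ESC p2@(1,3) p3@ESC p4@ESC -> at (2,4): 0 [-], cum=1
Step 6: p0@ESC p1@ESC p2@ESC p3@ESC p4@ESC -> at (2,4): 0 [-], cum=1
Total visits = 1

Answer: 1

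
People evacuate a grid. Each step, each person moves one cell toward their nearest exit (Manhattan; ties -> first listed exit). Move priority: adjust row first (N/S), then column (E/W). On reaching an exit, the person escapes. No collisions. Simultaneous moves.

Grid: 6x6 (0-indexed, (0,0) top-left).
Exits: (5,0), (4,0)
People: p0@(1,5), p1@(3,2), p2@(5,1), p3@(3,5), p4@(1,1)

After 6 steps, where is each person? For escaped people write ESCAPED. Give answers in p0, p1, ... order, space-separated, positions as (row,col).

Step 1: p0:(1,5)->(2,5) | p1:(3,2)->(4,2) | p2:(5,1)->(5,0)->EXIT | p3:(3,5)->(4,5) | p4:(1,1)->(2,1)
Step 2: p0:(2,5)->(3,5) | p1:(4,2)->(4,1) | p2:escaped | p3:(4,5)->(4,4) | p4:(2,1)->(3,1)
Step 3: p0:(3,5)->(4,5) | p1:(4,1)->(4,0)->EXIT | p2:escaped | p3:(4,4)->(4,3) | p4:(3,1)->(4,1)
Step 4: p0:(4,5)->(4,4) | p1:escaped | p2:escaped | p3:(4,3)->(4,2) | p4:(4,1)->(4,0)->EXIT
Step 5: p0:(4,4)->(4,3) | p1:escaped | p2:escaped | p3:(4,2)->(4,1) | p4:escaped
Step 6: p0:(4,3)->(4,2) | p1:escaped | p2:escaped | p3:(4,1)->(4,0)->EXIT | p4:escaped

(4,2) ESCAPED ESCAPED ESCAPED ESCAPED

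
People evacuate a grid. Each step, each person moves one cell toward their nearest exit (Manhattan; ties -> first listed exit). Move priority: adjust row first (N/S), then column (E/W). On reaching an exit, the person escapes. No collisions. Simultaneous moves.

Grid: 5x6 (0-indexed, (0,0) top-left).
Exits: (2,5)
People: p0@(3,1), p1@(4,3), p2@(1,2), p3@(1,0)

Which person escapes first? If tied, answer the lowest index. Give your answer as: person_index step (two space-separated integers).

Step 1: p0:(3,1)->(2,1) | p1:(4,3)->(3,3) | p2:(1,2)->(2,2) | p3:(1,0)->(2,0)
Step 2: p0:(2,1)->(2,2) | p1:(3,3)->(2,3) | p2:(2,2)->(2,3) | p3:(2,0)->(2,1)
Step 3: p0:(2,2)->(2,3) | p1:(2,3)->(2,4) | p2:(2,3)->(2,4) | p3:(2,1)->(2,2)
Step 4: p0:(2,3)->(2,4) | p1:(2,4)->(2,5)->EXIT | p2:(2,4)->(2,5)->EXIT | p3:(2,2)->(2,3)
Step 5: p0:(2,4)->(2,5)->EXIT | p1:escaped | p2:escaped | p3:(2,3)->(2,4)
Step 6: p0:escaped | p1:escaped | p2:escaped | p3:(2,4)->(2,5)->EXIT
Exit steps: [5, 4, 4, 6]
First to escape: p1 at step 4

Answer: 1 4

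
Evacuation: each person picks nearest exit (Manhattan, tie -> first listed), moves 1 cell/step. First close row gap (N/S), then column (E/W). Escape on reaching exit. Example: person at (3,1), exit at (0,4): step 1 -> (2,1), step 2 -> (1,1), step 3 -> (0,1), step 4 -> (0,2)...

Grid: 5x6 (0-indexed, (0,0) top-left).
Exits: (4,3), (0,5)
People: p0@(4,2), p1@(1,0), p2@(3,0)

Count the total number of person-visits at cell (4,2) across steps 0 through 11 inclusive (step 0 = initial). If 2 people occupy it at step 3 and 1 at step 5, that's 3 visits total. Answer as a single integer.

Step 0: p0@(4,2) p1@(1,0) p2@(3,0) -> at (4,2): 1 [p0], cum=1
Step 1: p0@ESC p1@(2,0) p2@(4,0) -> at (4,2): 0 [-], cum=1
Step 2: p0@ESC p1@(3,0) p2@(4,1) -> at (4,2): 0 [-], cum=1
Step 3: p0@ESC p1@(4,0) p2@(4,2) -> at (4,2): 1 [p2], cum=2
Step 4: p0@ESC p1@(4,1) p2@ESC -> at (4,2): 0 [-], cum=2
Step 5: p0@ESC p1@(4,2) p2@ESC -> at (4,2): 1 [p1], cum=3
Step 6: p0@ESC p1@ESC p2@ESC -> at (4,2): 0 [-], cum=3
Total visits = 3

Answer: 3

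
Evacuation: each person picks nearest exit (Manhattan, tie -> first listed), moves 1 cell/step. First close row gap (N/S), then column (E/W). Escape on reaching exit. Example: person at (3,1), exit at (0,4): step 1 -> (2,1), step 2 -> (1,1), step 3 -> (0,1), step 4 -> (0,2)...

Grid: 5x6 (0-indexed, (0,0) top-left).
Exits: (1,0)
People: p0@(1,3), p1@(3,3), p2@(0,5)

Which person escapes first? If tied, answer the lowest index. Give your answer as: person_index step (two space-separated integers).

Step 1: p0:(1,3)->(1,2) | p1:(3,3)->(2,3) | p2:(0,5)->(1,5)
Step 2: p0:(1,2)->(1,1) | p1:(2,3)->(1,3) | p2:(1,5)->(1,4)
Step 3: p0:(1,1)->(1,0)->EXIT | p1:(1,3)->(1,2) | p2:(1,4)->(1,3)
Step 4: p0:escaped | p1:(1,2)->(1,1) | p2:(1,3)->(1,2)
Step 5: p0:escaped | p1:(1,1)->(1,0)->EXIT | p2:(1,2)->(1,1)
Step 6: p0:escaped | p1:escaped | p2:(1,1)->(1,0)->EXIT
Exit steps: [3, 5, 6]
First to escape: p0 at step 3

Answer: 0 3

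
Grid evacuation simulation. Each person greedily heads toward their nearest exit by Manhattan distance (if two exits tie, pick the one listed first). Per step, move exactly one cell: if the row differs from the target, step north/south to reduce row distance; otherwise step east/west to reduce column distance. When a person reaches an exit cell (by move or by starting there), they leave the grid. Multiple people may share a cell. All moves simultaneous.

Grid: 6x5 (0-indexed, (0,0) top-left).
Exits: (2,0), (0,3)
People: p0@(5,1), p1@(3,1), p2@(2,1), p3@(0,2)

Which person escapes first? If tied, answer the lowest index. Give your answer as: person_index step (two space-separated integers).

Answer: 2 1

Derivation:
Step 1: p0:(5,1)->(4,1) | p1:(3,1)->(2,1) | p2:(2,1)->(2,0)->EXIT | p3:(0,2)->(0,3)->EXIT
Step 2: p0:(4,1)->(3,1) | p1:(2,1)->(2,0)->EXIT | p2:escaped | p3:escaped
Step 3: p0:(3,1)->(2,1) | p1:escaped | p2:escaped | p3:escaped
Step 4: p0:(2,1)->(2,0)->EXIT | p1:escaped | p2:escaped | p3:escaped
Exit steps: [4, 2, 1, 1]
First to escape: p2 at step 1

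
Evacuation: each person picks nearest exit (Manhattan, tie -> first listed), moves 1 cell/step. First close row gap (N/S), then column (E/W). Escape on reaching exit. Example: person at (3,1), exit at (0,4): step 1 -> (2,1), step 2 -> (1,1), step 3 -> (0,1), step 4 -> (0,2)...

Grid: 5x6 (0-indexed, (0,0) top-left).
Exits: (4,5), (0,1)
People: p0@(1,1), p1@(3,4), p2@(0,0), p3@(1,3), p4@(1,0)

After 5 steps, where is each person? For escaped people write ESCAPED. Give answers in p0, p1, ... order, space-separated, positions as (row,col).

Step 1: p0:(1,1)->(0,1)->EXIT | p1:(3,4)->(4,4) | p2:(0,0)->(0,1)->EXIT | p3:(1,3)->(0,3) | p4:(1,0)->(0,0)
Step 2: p0:escaped | p1:(4,4)->(4,5)->EXIT | p2:escaped | p3:(0,3)->(0,2) | p4:(0,0)->(0,1)->EXIT
Step 3: p0:escaped | p1:escaped | p2:escaped | p3:(0,2)->(0,1)->EXIT | p4:escaped

ESCAPED ESCAPED ESCAPED ESCAPED ESCAPED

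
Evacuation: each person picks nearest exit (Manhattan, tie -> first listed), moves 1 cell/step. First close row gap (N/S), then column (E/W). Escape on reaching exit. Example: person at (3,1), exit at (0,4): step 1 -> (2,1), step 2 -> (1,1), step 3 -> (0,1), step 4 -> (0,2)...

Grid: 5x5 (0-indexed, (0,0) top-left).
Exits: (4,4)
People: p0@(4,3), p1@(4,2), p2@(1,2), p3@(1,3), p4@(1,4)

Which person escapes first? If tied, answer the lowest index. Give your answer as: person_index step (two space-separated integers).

Answer: 0 1

Derivation:
Step 1: p0:(4,3)->(4,4)->EXIT | p1:(4,2)->(4,3) | p2:(1,2)->(2,2) | p3:(1,3)->(2,3) | p4:(1,4)->(2,4)
Step 2: p0:escaped | p1:(4,3)->(4,4)->EXIT | p2:(2,2)->(3,2) | p3:(2,3)->(3,3) | p4:(2,4)->(3,4)
Step 3: p0:escaped | p1:escaped | p2:(3,2)->(4,2) | p3:(3,3)->(4,3) | p4:(3,4)->(4,4)->EXIT
Step 4: p0:escaped | p1:escaped | p2:(4,2)->(4,3) | p3:(4,3)->(4,4)->EXIT | p4:escaped
Step 5: p0:escaped | p1:escaped | p2:(4,3)->(4,4)->EXIT | p3:escaped | p4:escaped
Exit steps: [1, 2, 5, 4, 3]
First to escape: p0 at step 1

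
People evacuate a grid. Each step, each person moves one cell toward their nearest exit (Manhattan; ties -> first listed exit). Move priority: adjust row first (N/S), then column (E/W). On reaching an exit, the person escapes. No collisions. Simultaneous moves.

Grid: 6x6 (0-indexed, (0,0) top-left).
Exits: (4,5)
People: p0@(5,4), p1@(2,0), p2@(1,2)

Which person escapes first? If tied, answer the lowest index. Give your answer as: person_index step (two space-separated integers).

Answer: 0 2

Derivation:
Step 1: p0:(5,4)->(4,4) | p1:(2,0)->(3,0) | p2:(1,2)->(2,2)
Step 2: p0:(4,4)->(4,5)->EXIT | p1:(3,0)->(4,0) | p2:(2,2)->(3,2)
Step 3: p0:escaped | p1:(4,0)->(4,1) | p2:(3,2)->(4,2)
Step 4: p0:escaped | p1:(4,1)->(4,2) | p2:(4,2)->(4,3)
Step 5: p0:escaped | p1:(4,2)->(4,3) | p2:(4,3)->(4,4)
Step 6: p0:escaped | p1:(4,3)->(4,4) | p2:(4,4)->(4,5)->EXIT
Step 7: p0:escaped | p1:(4,4)->(4,5)->EXIT | p2:escaped
Exit steps: [2, 7, 6]
First to escape: p0 at step 2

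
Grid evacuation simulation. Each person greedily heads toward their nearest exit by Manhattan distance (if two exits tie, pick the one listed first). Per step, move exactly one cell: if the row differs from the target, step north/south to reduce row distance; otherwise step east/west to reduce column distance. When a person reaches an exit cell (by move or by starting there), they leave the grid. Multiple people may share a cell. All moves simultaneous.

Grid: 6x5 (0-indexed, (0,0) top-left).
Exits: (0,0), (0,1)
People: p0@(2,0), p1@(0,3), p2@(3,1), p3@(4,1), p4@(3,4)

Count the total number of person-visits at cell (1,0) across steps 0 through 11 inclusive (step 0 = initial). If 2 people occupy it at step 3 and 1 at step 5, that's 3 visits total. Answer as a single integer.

Step 0: p0@(2,0) p1@(0,3) p2@(3,1) p3@(4,1) p4@(3,4) -> at (1,0): 0 [-], cum=0
Step 1: p0@(1,0) p1@(0,2) p2@(2,1) p3@(3,1) p4@(2,4) -> at (1,0): 1 [p0], cum=1
Step 2: p0@ESC p1@ESC p2@(1,1) p3@(2,1) p4@(1,4) -> at (1,0): 0 [-], cum=1
Step 3: p0@ESC p1@ESC p2@ESC p3@(1,1) p4@(0,4) -> at (1,0): 0 [-], cum=1
Step 4: p0@ESC p1@ESC p2@ESC p3@ESC p4@(0,3) -> at (1,0): 0 [-], cum=1
Step 5: p0@ESC p1@ESC p2@ESC p3@ESC p4@(0,2) -> at (1,0): 0 [-], cum=1
Step 6: p0@ESC p1@ESC p2@ESC p3@ESC p4@ESC -> at (1,0): 0 [-], cum=1
Total visits = 1

Answer: 1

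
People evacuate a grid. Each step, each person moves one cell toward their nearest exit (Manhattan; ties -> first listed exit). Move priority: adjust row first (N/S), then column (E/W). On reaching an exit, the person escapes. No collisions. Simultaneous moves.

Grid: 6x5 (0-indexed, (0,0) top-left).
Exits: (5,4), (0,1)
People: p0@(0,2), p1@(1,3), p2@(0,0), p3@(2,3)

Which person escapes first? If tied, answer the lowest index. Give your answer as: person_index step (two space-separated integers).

Step 1: p0:(0,2)->(0,1)->EXIT | p1:(1,3)->(0,3) | p2:(0,0)->(0,1)->EXIT | p3:(2,3)->(3,3)
Step 2: p0:escaped | p1:(0,3)->(0,2) | p2:escaped | p3:(3,3)->(4,3)
Step 3: p0:escaped | p1:(0,2)->(0,1)->EXIT | p2:escaped | p3:(4,3)->(5,3)
Step 4: p0:escaped | p1:escaped | p2:escaped | p3:(5,3)->(5,4)->EXIT
Exit steps: [1, 3, 1, 4]
First to escape: p0 at step 1

Answer: 0 1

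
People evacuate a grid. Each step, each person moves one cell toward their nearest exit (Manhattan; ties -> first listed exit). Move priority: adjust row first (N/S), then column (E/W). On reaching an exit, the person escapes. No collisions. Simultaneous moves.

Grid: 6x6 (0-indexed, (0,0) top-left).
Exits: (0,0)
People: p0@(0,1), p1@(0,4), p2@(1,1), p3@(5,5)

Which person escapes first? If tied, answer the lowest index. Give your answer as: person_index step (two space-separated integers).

Step 1: p0:(0,1)->(0,0)->EXIT | p1:(0,4)->(0,3) | p2:(1,1)->(0,1) | p3:(5,5)->(4,5)
Step 2: p0:escaped | p1:(0,3)->(0,2) | p2:(0,1)->(0,0)->EXIT | p3:(4,5)->(3,5)
Step 3: p0:escaped | p1:(0,2)->(0,1) | p2:escaped | p3:(3,5)->(2,5)
Step 4: p0:escaped | p1:(0,1)->(0,0)->EXIT | p2:escaped | p3:(2,5)->(1,5)
Step 5: p0:escaped | p1:escaped | p2:escaped | p3:(1,5)->(0,5)
Step 6: p0:escaped | p1:escaped | p2:escaped | p3:(0,5)->(0,4)
Step 7: p0:escaped | p1:escaped | p2:escaped | p3:(0,4)->(0,3)
Step 8: p0:escaped | p1:escaped | p2:escaped | p3:(0,3)->(0,2)
Step 9: p0:escaped | p1:escaped | p2:escaped | p3:(0,2)->(0,1)
Step 10: p0:escaped | p1:escaped | p2:escaped | p3:(0,1)->(0,0)->EXIT
Exit steps: [1, 4, 2, 10]
First to escape: p0 at step 1

Answer: 0 1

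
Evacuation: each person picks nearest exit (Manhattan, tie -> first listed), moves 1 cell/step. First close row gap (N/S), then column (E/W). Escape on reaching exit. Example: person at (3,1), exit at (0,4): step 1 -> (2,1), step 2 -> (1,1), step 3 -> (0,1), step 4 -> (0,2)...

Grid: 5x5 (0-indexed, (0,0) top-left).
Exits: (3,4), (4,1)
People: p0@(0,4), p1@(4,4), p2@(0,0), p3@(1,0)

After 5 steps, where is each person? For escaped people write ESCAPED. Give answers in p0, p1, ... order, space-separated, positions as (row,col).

Step 1: p0:(0,4)->(1,4) | p1:(4,4)->(3,4)->EXIT | p2:(0,0)->(1,0) | p3:(1,0)->(2,0)
Step 2: p0:(1,4)->(2,4) | p1:escaped | p2:(1,0)->(2,0) | p3:(2,0)->(3,0)
Step 3: p0:(2,4)->(3,4)->EXIT | p1:escaped | p2:(2,0)->(3,0) | p3:(3,0)->(4,0)
Step 4: p0:escaped | p1:escaped | p2:(3,0)->(4,0) | p3:(4,0)->(4,1)->EXIT
Step 5: p0:escaped | p1:escaped | p2:(4,0)->(4,1)->EXIT | p3:escaped

ESCAPED ESCAPED ESCAPED ESCAPED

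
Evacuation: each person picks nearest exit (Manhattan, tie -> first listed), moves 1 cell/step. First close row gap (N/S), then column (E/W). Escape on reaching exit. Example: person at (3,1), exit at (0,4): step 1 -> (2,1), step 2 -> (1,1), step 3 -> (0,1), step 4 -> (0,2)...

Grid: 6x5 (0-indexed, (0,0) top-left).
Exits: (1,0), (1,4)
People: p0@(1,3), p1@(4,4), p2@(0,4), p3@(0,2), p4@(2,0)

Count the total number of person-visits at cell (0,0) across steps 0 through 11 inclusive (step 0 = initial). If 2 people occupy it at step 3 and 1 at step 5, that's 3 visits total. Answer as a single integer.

Step 0: p0@(1,3) p1@(4,4) p2@(0,4) p3@(0,2) p4@(2,0) -> at (0,0): 0 [-], cum=0
Step 1: p0@ESC p1@(3,4) p2@ESC p3@(1,2) p4@ESC -> at (0,0): 0 [-], cum=0
Step 2: p0@ESC p1@(2,4) p2@ESC p3@(1,1) p4@ESC -> at (0,0): 0 [-], cum=0
Step 3: p0@ESC p1@ESC p2@ESC p3@ESC p4@ESC -> at (0,0): 0 [-], cum=0
Total visits = 0

Answer: 0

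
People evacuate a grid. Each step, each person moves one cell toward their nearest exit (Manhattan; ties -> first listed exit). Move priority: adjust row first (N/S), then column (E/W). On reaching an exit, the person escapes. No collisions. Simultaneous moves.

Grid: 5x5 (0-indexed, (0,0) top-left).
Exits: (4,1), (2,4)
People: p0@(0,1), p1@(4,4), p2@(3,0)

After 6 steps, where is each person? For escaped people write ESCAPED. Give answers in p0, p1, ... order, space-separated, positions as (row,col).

Step 1: p0:(0,1)->(1,1) | p1:(4,4)->(3,4) | p2:(3,0)->(4,0)
Step 2: p0:(1,1)->(2,1) | p1:(3,4)->(2,4)->EXIT | p2:(4,0)->(4,1)->EXIT
Step 3: p0:(2,1)->(3,1) | p1:escaped | p2:escaped
Step 4: p0:(3,1)->(4,1)->EXIT | p1:escaped | p2:escaped

ESCAPED ESCAPED ESCAPED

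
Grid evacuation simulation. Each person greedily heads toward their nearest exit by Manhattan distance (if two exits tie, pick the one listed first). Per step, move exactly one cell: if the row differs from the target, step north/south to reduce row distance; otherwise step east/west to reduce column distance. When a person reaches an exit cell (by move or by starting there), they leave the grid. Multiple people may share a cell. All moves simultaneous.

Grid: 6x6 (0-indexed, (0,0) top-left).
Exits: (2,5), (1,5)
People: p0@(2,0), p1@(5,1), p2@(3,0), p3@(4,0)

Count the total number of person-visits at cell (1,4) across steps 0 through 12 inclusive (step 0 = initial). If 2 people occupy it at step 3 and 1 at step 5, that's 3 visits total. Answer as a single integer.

Step 0: p0@(2,0) p1@(5,1) p2@(3,0) p3@(4,0) -> at (1,4): 0 [-], cum=0
Step 1: p0@(2,1) p1@(4,1) p2@(2,0) p3@(3,0) -> at (1,4): 0 [-], cum=0
Step 2: p0@(2,2) p1@(3,1) p2@(2,1) p3@(2,0) -> at (1,4): 0 [-], cum=0
Step 3: p0@(2,3) p1@(2,1) p2@(2,2) p3@(2,1) -> at (1,4): 0 [-], cum=0
Step 4: p0@(2,4) p1@(2,2) p2@(2,3) p3@(2,2) -> at (1,4): 0 [-], cum=0
Step 5: p0@ESC p1@(2,3) p2@(2,4) p3@(2,3) -> at (1,4): 0 [-], cum=0
Step 6: p0@ESC p1@(2,4) p2@ESC p3@(2,4) -> at (1,4): 0 [-], cum=0
Step 7: p0@ESC p1@ESC p2@ESC p3@ESC -> at (1,4): 0 [-], cum=0
Total visits = 0

Answer: 0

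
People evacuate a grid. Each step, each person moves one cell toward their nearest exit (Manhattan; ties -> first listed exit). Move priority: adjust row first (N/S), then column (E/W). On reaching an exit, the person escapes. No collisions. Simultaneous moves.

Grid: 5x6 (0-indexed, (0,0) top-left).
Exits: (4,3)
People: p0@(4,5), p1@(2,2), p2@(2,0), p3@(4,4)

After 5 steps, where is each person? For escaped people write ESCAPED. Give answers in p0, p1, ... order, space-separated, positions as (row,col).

Step 1: p0:(4,5)->(4,4) | p1:(2,2)->(3,2) | p2:(2,0)->(3,0) | p3:(4,4)->(4,3)->EXIT
Step 2: p0:(4,4)->(4,3)->EXIT | p1:(3,2)->(4,2) | p2:(3,0)->(4,0) | p3:escaped
Step 3: p0:escaped | p1:(4,2)->(4,3)->EXIT | p2:(4,0)->(4,1) | p3:escaped
Step 4: p0:escaped | p1:escaped | p2:(4,1)->(4,2) | p3:escaped
Step 5: p0:escaped | p1:escaped | p2:(4,2)->(4,3)->EXIT | p3:escaped

ESCAPED ESCAPED ESCAPED ESCAPED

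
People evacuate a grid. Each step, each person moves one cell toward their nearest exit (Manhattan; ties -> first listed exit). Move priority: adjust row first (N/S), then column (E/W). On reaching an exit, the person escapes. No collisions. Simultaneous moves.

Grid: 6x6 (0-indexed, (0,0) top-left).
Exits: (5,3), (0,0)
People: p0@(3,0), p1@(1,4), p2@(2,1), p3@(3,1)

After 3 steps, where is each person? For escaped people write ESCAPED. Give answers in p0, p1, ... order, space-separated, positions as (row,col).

Step 1: p0:(3,0)->(2,0) | p1:(1,4)->(2,4) | p2:(2,1)->(1,1) | p3:(3,1)->(4,1)
Step 2: p0:(2,0)->(1,0) | p1:(2,4)->(3,4) | p2:(1,1)->(0,1) | p3:(4,1)->(5,1)
Step 3: p0:(1,0)->(0,0)->EXIT | p1:(3,4)->(4,4) | p2:(0,1)->(0,0)->EXIT | p3:(5,1)->(5,2)

ESCAPED (4,4) ESCAPED (5,2)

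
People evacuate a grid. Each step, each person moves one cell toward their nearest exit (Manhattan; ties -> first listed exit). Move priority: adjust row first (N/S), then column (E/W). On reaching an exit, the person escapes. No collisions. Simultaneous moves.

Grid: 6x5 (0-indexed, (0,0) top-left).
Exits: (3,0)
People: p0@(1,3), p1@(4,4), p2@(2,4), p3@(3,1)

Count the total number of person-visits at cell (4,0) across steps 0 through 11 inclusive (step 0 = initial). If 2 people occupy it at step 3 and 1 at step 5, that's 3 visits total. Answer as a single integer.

Step 0: p0@(1,3) p1@(4,4) p2@(2,4) p3@(3,1) -> at (4,0): 0 [-], cum=0
Step 1: p0@(2,3) p1@(3,4) p2@(3,4) p3@ESC -> at (4,0): 0 [-], cum=0
Step 2: p0@(3,3) p1@(3,3) p2@(3,3) p3@ESC -> at (4,0): 0 [-], cum=0
Step 3: p0@(3,2) p1@(3,2) p2@(3,2) p3@ESC -> at (4,0): 0 [-], cum=0
Step 4: p0@(3,1) p1@(3,1) p2@(3,1) p3@ESC -> at (4,0): 0 [-], cum=0
Step 5: p0@ESC p1@ESC p2@ESC p3@ESC -> at (4,0): 0 [-], cum=0
Total visits = 0

Answer: 0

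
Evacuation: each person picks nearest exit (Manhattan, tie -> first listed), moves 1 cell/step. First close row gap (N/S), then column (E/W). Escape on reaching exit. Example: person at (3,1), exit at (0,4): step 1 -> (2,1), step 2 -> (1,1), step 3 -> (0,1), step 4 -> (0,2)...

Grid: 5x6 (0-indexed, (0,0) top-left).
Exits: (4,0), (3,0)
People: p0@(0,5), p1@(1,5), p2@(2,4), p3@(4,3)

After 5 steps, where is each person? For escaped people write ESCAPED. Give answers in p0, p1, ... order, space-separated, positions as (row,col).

Step 1: p0:(0,5)->(1,5) | p1:(1,5)->(2,5) | p2:(2,4)->(3,4) | p3:(4,3)->(4,2)
Step 2: p0:(1,5)->(2,5) | p1:(2,5)->(3,5) | p2:(3,4)->(3,3) | p3:(4,2)->(4,1)
Step 3: p0:(2,5)->(3,5) | p1:(3,5)->(3,4) | p2:(3,3)->(3,2) | p3:(4,1)->(4,0)->EXIT
Step 4: p0:(3,5)->(3,4) | p1:(3,4)->(3,3) | p2:(3,2)->(3,1) | p3:escaped
Step 5: p0:(3,4)->(3,3) | p1:(3,3)->(3,2) | p2:(3,1)->(3,0)->EXIT | p3:escaped

(3,3) (3,2) ESCAPED ESCAPED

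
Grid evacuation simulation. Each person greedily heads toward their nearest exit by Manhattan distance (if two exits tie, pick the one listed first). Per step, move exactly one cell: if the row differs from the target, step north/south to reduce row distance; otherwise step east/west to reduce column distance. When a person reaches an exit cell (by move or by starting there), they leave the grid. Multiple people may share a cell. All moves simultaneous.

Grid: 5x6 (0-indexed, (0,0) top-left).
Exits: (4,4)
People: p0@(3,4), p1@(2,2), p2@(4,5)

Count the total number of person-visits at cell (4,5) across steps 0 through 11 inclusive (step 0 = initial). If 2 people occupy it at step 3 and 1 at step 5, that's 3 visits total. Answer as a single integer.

Step 0: p0@(3,4) p1@(2,2) p2@(4,5) -> at (4,5): 1 [p2], cum=1
Step 1: p0@ESC p1@(3,2) p2@ESC -> at (4,5): 0 [-], cum=1
Step 2: p0@ESC p1@(4,2) p2@ESC -> at (4,5): 0 [-], cum=1
Step 3: p0@ESC p1@(4,3) p2@ESC -> at (4,5): 0 [-], cum=1
Step 4: p0@ESC p1@ESC p2@ESC -> at (4,5): 0 [-], cum=1
Total visits = 1

Answer: 1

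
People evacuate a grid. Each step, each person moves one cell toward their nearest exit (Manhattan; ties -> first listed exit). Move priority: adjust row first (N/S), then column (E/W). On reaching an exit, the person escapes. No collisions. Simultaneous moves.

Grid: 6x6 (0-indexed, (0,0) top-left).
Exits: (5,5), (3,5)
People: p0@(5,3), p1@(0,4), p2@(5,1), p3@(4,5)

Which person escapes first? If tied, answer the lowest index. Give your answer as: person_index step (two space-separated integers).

Step 1: p0:(5,3)->(5,4) | p1:(0,4)->(1,4) | p2:(5,1)->(5,2) | p3:(4,5)->(5,5)->EXIT
Step 2: p0:(5,4)->(5,5)->EXIT | p1:(1,4)->(2,4) | p2:(5,2)->(5,3) | p3:escaped
Step 3: p0:escaped | p1:(2,4)->(3,4) | p2:(5,3)->(5,4) | p3:escaped
Step 4: p0:escaped | p1:(3,4)->(3,5)->EXIT | p2:(5,4)->(5,5)->EXIT | p3:escaped
Exit steps: [2, 4, 4, 1]
First to escape: p3 at step 1

Answer: 3 1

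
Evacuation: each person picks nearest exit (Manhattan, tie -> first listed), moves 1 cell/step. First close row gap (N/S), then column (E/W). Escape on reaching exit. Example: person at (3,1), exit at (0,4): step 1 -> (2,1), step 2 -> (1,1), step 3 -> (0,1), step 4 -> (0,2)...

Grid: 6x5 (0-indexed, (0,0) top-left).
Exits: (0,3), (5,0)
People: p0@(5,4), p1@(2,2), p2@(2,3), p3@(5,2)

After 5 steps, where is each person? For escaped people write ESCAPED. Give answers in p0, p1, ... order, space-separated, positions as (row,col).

Step 1: p0:(5,4)->(5,3) | p1:(2,2)->(1,2) | p2:(2,3)->(1,3) | p3:(5,2)->(5,1)
Step 2: p0:(5,3)->(5,2) | p1:(1,2)->(0,2) | p2:(1,3)->(0,3)->EXIT | p3:(5,1)->(5,0)->EXIT
Step 3: p0:(5,2)->(5,1) | p1:(0,2)->(0,3)->EXIT | p2:escaped | p3:escaped
Step 4: p0:(5,1)->(5,0)->EXIT | p1:escaped | p2:escaped | p3:escaped

ESCAPED ESCAPED ESCAPED ESCAPED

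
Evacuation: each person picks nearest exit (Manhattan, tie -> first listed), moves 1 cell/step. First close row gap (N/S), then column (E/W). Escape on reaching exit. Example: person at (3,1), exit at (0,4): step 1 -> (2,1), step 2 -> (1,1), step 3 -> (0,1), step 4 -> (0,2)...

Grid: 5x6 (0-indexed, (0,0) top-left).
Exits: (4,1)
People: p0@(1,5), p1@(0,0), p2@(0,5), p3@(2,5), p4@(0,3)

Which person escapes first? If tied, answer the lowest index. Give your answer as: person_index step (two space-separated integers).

Step 1: p0:(1,5)->(2,5) | p1:(0,0)->(1,0) | p2:(0,5)->(1,5) | p3:(2,5)->(3,5) | p4:(0,3)->(1,3)
Step 2: p0:(2,5)->(3,5) | p1:(1,0)->(2,0) | p2:(1,5)->(2,5) | p3:(3,5)->(4,5) | p4:(1,3)->(2,3)
Step 3: p0:(3,5)->(4,5) | p1:(2,0)->(3,0) | p2:(2,5)->(3,5) | p3:(4,5)->(4,4) | p4:(2,3)->(3,3)
Step 4: p0:(4,5)->(4,4) | p1:(3,0)->(4,0) | p2:(3,5)->(4,5) | p3:(4,4)->(4,3) | p4:(3,3)->(4,3)
Step 5: p0:(4,4)->(4,3) | p1:(4,0)->(4,1)->EXIT | p2:(4,5)->(4,4) | p3:(4,3)->(4,2) | p4:(4,3)->(4,2)
Step 6: p0:(4,3)->(4,2) | p1:escaped | p2:(4,4)->(4,3) | p3:(4,2)->(4,1)->EXIT | p4:(4,2)->(4,1)->EXIT
Step 7: p0:(4,2)->(4,1)->EXIT | p1:escaped | p2:(4,3)->(4,2) | p3:escaped | p4:escaped
Step 8: p0:escaped | p1:escaped | p2:(4,2)->(4,1)->EXIT | p3:escaped | p4:escaped
Exit steps: [7, 5, 8, 6, 6]
First to escape: p1 at step 5

Answer: 1 5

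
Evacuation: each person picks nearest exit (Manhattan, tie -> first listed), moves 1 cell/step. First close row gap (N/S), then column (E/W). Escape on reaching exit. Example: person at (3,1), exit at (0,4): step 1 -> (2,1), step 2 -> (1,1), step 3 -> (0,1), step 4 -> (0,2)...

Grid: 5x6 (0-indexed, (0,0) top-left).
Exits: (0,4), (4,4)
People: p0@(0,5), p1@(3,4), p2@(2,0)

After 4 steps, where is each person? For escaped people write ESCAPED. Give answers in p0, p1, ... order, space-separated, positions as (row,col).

Step 1: p0:(0,5)->(0,4)->EXIT | p1:(3,4)->(4,4)->EXIT | p2:(2,0)->(1,0)
Step 2: p0:escaped | p1:escaped | p2:(1,0)->(0,0)
Step 3: p0:escaped | p1:escaped | p2:(0,0)->(0,1)
Step 4: p0:escaped | p1:escaped | p2:(0,1)->(0,2)

ESCAPED ESCAPED (0,2)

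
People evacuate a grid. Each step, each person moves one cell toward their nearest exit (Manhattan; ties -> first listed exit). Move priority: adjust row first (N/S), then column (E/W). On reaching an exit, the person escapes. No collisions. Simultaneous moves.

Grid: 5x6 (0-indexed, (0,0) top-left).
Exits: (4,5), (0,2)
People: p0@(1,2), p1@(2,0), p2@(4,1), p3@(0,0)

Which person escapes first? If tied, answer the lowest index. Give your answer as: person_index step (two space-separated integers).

Answer: 0 1

Derivation:
Step 1: p0:(1,2)->(0,2)->EXIT | p1:(2,0)->(1,0) | p2:(4,1)->(4,2) | p3:(0,0)->(0,1)
Step 2: p0:escaped | p1:(1,0)->(0,0) | p2:(4,2)->(4,3) | p3:(0,1)->(0,2)->EXIT
Step 3: p0:escaped | p1:(0,0)->(0,1) | p2:(4,3)->(4,4) | p3:escaped
Step 4: p0:escaped | p1:(0,1)->(0,2)->EXIT | p2:(4,4)->(4,5)->EXIT | p3:escaped
Exit steps: [1, 4, 4, 2]
First to escape: p0 at step 1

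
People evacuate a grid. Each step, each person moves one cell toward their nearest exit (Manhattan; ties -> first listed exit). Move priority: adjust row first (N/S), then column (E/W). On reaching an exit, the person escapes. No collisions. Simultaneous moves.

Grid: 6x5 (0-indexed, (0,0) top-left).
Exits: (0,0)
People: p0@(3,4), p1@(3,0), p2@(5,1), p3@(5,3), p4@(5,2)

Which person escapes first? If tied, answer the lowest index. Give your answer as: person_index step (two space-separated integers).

Answer: 1 3

Derivation:
Step 1: p0:(3,4)->(2,4) | p1:(3,0)->(2,0) | p2:(5,1)->(4,1) | p3:(5,3)->(4,3) | p4:(5,2)->(4,2)
Step 2: p0:(2,4)->(1,4) | p1:(2,0)->(1,0) | p2:(4,1)->(3,1) | p3:(4,3)->(3,3) | p4:(4,2)->(3,2)
Step 3: p0:(1,4)->(0,4) | p1:(1,0)->(0,0)->EXIT | p2:(3,1)->(2,1) | p3:(3,3)->(2,3) | p4:(3,2)->(2,2)
Step 4: p0:(0,4)->(0,3) | p1:escaped | p2:(2,1)->(1,1) | p3:(2,3)->(1,3) | p4:(2,2)->(1,2)
Step 5: p0:(0,3)->(0,2) | p1:escaped | p2:(1,1)->(0,1) | p3:(1,3)->(0,3) | p4:(1,2)->(0,2)
Step 6: p0:(0,2)->(0,1) | p1:escaped | p2:(0,1)->(0,0)->EXIT | p3:(0,3)->(0,2) | p4:(0,2)->(0,1)
Step 7: p0:(0,1)->(0,0)->EXIT | p1:escaped | p2:escaped | p3:(0,2)->(0,1) | p4:(0,1)->(0,0)->EXIT
Step 8: p0:escaped | p1:escaped | p2:escaped | p3:(0,1)->(0,0)->EXIT | p4:escaped
Exit steps: [7, 3, 6, 8, 7]
First to escape: p1 at step 3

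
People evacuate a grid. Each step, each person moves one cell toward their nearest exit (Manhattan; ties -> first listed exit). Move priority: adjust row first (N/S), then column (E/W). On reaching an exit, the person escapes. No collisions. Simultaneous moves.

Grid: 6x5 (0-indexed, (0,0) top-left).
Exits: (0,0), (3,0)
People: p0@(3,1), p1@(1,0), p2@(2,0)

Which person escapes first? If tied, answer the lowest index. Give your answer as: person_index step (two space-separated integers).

Step 1: p0:(3,1)->(3,0)->EXIT | p1:(1,0)->(0,0)->EXIT | p2:(2,0)->(3,0)->EXIT
Exit steps: [1, 1, 1]
First to escape: p0 at step 1

Answer: 0 1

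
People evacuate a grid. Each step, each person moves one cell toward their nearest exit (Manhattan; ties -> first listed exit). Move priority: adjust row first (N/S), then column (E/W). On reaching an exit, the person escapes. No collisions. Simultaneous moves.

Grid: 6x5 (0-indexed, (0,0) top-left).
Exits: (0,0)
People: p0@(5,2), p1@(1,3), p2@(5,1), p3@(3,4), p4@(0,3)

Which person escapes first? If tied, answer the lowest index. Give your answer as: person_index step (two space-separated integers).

Answer: 4 3

Derivation:
Step 1: p0:(5,2)->(4,2) | p1:(1,3)->(0,3) | p2:(5,1)->(4,1) | p3:(3,4)->(2,4) | p4:(0,3)->(0,2)
Step 2: p0:(4,2)->(3,2) | p1:(0,3)->(0,2) | p2:(4,1)->(3,1) | p3:(2,4)->(1,4) | p4:(0,2)->(0,1)
Step 3: p0:(3,2)->(2,2) | p1:(0,2)->(0,1) | p2:(3,1)->(2,1) | p3:(1,4)->(0,4) | p4:(0,1)->(0,0)->EXIT
Step 4: p0:(2,2)->(1,2) | p1:(0,1)->(0,0)->EXIT | p2:(2,1)->(1,1) | p3:(0,4)->(0,3) | p4:escaped
Step 5: p0:(1,2)->(0,2) | p1:escaped | p2:(1,1)->(0,1) | p3:(0,3)->(0,2) | p4:escaped
Step 6: p0:(0,2)->(0,1) | p1:escaped | p2:(0,1)->(0,0)->EXIT | p3:(0,2)->(0,1) | p4:escaped
Step 7: p0:(0,1)->(0,0)->EXIT | p1:escaped | p2:escaped | p3:(0,1)->(0,0)->EXIT | p4:escaped
Exit steps: [7, 4, 6, 7, 3]
First to escape: p4 at step 3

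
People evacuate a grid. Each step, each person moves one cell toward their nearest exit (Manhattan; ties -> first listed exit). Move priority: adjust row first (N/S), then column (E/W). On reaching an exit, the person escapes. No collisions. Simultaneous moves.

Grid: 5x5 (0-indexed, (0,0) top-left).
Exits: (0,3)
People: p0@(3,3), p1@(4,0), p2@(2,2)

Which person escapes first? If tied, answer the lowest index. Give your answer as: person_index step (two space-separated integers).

Answer: 0 3

Derivation:
Step 1: p0:(3,3)->(2,3) | p1:(4,0)->(3,0) | p2:(2,2)->(1,2)
Step 2: p0:(2,3)->(1,3) | p1:(3,0)->(2,0) | p2:(1,2)->(0,2)
Step 3: p0:(1,3)->(0,3)->EXIT | p1:(2,0)->(1,0) | p2:(0,2)->(0,3)->EXIT
Step 4: p0:escaped | p1:(1,0)->(0,0) | p2:escaped
Step 5: p0:escaped | p1:(0,0)->(0,1) | p2:escaped
Step 6: p0:escaped | p1:(0,1)->(0,2) | p2:escaped
Step 7: p0:escaped | p1:(0,2)->(0,3)->EXIT | p2:escaped
Exit steps: [3, 7, 3]
First to escape: p0 at step 3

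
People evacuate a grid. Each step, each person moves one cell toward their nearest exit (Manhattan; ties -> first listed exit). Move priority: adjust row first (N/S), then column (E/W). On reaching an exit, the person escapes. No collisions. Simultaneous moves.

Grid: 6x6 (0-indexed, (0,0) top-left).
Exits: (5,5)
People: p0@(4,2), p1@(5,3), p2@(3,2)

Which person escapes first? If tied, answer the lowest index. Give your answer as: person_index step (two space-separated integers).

Answer: 1 2

Derivation:
Step 1: p0:(4,2)->(5,2) | p1:(5,3)->(5,4) | p2:(3,2)->(4,2)
Step 2: p0:(5,2)->(5,3) | p1:(5,4)->(5,5)->EXIT | p2:(4,2)->(5,2)
Step 3: p0:(5,3)->(5,4) | p1:escaped | p2:(5,2)->(5,3)
Step 4: p0:(5,4)->(5,5)->EXIT | p1:escaped | p2:(5,3)->(5,4)
Step 5: p0:escaped | p1:escaped | p2:(5,4)->(5,5)->EXIT
Exit steps: [4, 2, 5]
First to escape: p1 at step 2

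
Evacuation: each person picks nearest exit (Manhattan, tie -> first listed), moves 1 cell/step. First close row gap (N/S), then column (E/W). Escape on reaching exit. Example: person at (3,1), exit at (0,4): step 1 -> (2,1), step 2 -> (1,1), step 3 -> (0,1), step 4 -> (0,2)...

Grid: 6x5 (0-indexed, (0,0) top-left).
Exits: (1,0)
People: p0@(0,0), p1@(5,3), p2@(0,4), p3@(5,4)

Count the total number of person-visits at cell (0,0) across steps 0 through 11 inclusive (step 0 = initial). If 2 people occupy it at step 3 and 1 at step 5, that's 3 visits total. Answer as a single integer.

Answer: 1

Derivation:
Step 0: p0@(0,0) p1@(5,3) p2@(0,4) p3@(5,4) -> at (0,0): 1 [p0], cum=1
Step 1: p0@ESC p1@(4,3) p2@(1,4) p3@(4,4) -> at (0,0): 0 [-], cum=1
Step 2: p0@ESC p1@(3,3) p2@(1,3) p3@(3,4) -> at (0,0): 0 [-], cum=1
Step 3: p0@ESC p1@(2,3) p2@(1,2) p3@(2,4) -> at (0,0): 0 [-], cum=1
Step 4: p0@ESC p1@(1,3) p2@(1,1) p3@(1,4) -> at (0,0): 0 [-], cum=1
Step 5: p0@ESC p1@(1,2) p2@ESC p3@(1,3) -> at (0,0): 0 [-], cum=1
Step 6: p0@ESC p1@(1,1) p2@ESC p3@(1,2) -> at (0,0): 0 [-], cum=1
Step 7: p0@ESC p1@ESC p2@ESC p3@(1,1) -> at (0,0): 0 [-], cum=1
Step 8: p0@ESC p1@ESC p2@ESC p3@ESC -> at (0,0): 0 [-], cum=1
Total visits = 1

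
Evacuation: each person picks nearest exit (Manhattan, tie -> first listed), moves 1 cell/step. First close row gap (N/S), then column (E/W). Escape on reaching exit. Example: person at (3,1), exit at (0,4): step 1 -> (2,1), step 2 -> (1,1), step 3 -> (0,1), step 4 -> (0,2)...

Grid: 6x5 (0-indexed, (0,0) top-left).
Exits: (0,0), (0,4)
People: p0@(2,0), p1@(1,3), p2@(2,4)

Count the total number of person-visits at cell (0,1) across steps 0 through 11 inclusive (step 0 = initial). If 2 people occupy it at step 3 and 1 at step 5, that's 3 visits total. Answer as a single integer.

Answer: 0

Derivation:
Step 0: p0@(2,0) p1@(1,3) p2@(2,4) -> at (0,1): 0 [-], cum=0
Step 1: p0@(1,0) p1@(0,3) p2@(1,4) -> at (0,1): 0 [-], cum=0
Step 2: p0@ESC p1@ESC p2@ESC -> at (0,1): 0 [-], cum=0
Total visits = 0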